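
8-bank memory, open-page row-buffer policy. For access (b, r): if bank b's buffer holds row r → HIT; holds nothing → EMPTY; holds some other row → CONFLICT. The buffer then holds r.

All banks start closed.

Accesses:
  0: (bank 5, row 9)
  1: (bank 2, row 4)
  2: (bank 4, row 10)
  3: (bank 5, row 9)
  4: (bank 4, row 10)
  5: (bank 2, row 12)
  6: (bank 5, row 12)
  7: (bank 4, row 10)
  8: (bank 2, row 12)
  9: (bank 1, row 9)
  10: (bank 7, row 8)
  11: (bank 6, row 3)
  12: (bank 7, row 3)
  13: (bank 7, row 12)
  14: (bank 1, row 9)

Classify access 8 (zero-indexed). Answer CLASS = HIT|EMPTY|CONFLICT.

CLASS = HIT

#0 (5,9) E
#1 (2,4) E
#2 (4,10) E
#3 (5,9) H  (was 9)
#4 (4,10) H  (was 10)
#5 (2,12) C  (was 4)
#6 (5,12) C  (was 9)
#7 (4,10) H  (was 10)
#8 (2,12) H  (was 12)
#9 (1,9) E
#10 (7,8) E
#11 (6,3) E
#12 (7,3) C  (was 8)
#13 (7,12) C  (was 3)
#14 (1,9) H  (was 9)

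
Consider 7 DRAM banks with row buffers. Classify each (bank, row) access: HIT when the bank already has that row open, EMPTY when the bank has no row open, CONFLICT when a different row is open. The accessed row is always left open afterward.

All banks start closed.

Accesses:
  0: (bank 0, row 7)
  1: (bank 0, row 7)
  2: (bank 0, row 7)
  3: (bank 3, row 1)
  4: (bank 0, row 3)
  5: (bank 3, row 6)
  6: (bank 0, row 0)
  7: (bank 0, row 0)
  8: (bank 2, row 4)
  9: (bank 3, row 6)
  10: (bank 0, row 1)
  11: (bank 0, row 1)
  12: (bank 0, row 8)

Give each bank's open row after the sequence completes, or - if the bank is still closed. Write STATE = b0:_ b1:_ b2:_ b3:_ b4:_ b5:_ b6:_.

  [0] b0 r7: no row ⇒ E
  [1] b0 r7: had r7 ⇒ H
  [2] b0 r7: had r7 ⇒ H
  [3] b3 r1: no row ⇒ E
  [4] b0 r3: had r7 ⇒ C
  [5] b3 r6: had r1 ⇒ C
  [6] b0 r0: had r3 ⇒ C
  [7] b0 r0: had r0 ⇒ H
  [8] b2 r4: no row ⇒ E
  [9] b3 r6: had r6 ⇒ H
  [10] b0 r1: had r0 ⇒ C
  [11] b0 r1: had r1 ⇒ H
  [12] b0 r8: had r1 ⇒ C

STATE = b0:8 b1:- b2:4 b3:6 b4:- b5:- b6:-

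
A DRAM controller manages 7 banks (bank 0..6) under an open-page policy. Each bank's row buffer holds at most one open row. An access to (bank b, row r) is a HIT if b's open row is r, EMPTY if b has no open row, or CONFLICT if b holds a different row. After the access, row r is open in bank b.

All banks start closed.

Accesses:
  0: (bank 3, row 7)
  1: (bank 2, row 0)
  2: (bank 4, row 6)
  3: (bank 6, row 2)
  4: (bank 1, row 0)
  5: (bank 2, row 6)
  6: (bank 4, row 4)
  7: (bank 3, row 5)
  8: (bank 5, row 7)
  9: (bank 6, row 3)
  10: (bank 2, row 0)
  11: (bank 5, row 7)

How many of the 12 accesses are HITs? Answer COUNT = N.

  [0] b3 r7: no row ⇒ E
  [1] b2 r0: no row ⇒ E
  [2] b4 r6: no row ⇒ E
  [3] b6 r2: no row ⇒ E
  [4] b1 r0: no row ⇒ E
  [5] b2 r6: had r0 ⇒ C
  [6] b4 r4: had r6 ⇒ C
  [7] b3 r5: had r7 ⇒ C
  [8] b5 r7: no row ⇒ E
  [9] b6 r3: had r2 ⇒ C
  [10] b2 r0: had r6 ⇒ C
  [11] b5 r7: had r7 ⇒ H

COUNT = 1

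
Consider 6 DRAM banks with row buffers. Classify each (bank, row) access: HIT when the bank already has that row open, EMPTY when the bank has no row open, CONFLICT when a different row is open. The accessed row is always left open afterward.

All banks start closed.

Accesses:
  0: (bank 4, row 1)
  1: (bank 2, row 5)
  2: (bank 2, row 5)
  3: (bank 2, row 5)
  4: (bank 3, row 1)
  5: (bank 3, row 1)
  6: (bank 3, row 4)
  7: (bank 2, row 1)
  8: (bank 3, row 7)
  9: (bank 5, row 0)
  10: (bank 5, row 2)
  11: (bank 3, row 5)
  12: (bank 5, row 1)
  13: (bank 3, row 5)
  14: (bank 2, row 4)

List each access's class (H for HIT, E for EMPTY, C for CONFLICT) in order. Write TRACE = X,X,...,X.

TRACE = E,E,H,H,E,H,C,C,C,E,C,C,C,H,C

#0 (4,1) E
#1 (2,5) E
#2 (2,5) H  (was 5)
#3 (2,5) H  (was 5)
#4 (3,1) E
#5 (3,1) H  (was 1)
#6 (3,4) C  (was 1)
#7 (2,1) C  (was 5)
#8 (3,7) C  (was 4)
#9 (5,0) E
#10 (5,2) C  (was 0)
#11 (3,5) C  (was 7)
#12 (5,1) C  (was 2)
#13 (3,5) H  (was 5)
#14 (2,4) C  (was 1)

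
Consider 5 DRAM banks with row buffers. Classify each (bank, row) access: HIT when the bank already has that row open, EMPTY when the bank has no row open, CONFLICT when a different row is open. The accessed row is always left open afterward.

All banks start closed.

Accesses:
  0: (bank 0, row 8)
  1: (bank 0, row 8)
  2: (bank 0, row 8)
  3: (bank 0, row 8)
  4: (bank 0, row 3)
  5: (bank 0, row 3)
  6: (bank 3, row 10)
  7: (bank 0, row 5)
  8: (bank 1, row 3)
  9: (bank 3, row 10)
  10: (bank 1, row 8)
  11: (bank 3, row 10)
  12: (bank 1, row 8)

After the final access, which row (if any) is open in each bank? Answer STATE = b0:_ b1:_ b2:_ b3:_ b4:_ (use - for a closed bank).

STATE = b0:5 b1:8 b2:- b3:10 b4:-

0: bank 0 row 8 — prev None → EMPTY
1: bank 0 row 8 — prev 8 → HIT
2: bank 0 row 8 — prev 8 → HIT
3: bank 0 row 8 — prev 8 → HIT
4: bank 0 row 3 — prev 8 → CONFLICT
5: bank 0 row 3 — prev 3 → HIT
6: bank 3 row 10 — prev None → EMPTY
7: bank 0 row 5 — prev 3 → CONFLICT
8: bank 1 row 3 — prev None → EMPTY
9: bank 3 row 10 — prev 10 → HIT
10: bank 1 row 8 — prev 3 → CONFLICT
11: bank 3 row 10 — prev 10 → HIT
12: bank 1 row 8 — prev 8 → HIT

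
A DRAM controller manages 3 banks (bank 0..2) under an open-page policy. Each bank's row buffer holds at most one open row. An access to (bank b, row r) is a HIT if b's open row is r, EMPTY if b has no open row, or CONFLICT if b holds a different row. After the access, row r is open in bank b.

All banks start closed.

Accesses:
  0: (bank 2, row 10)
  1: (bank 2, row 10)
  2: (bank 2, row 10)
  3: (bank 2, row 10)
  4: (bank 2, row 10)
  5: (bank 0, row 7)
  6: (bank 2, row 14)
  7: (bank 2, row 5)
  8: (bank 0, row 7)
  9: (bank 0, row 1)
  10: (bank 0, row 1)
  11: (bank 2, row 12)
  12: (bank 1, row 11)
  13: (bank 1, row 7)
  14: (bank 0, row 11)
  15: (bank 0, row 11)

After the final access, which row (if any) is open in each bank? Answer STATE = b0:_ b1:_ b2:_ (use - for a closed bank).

  [0] b2 r10: no row ⇒ E
  [1] b2 r10: had r10 ⇒ H
  [2] b2 r10: had r10 ⇒ H
  [3] b2 r10: had r10 ⇒ H
  [4] b2 r10: had r10 ⇒ H
  [5] b0 r7: no row ⇒ E
  [6] b2 r14: had r10 ⇒ C
  [7] b2 r5: had r14 ⇒ C
  [8] b0 r7: had r7 ⇒ H
  [9] b0 r1: had r7 ⇒ C
  [10] b0 r1: had r1 ⇒ H
  [11] b2 r12: had r5 ⇒ C
  [12] b1 r11: no row ⇒ E
  [13] b1 r7: had r11 ⇒ C
  [14] b0 r11: had r1 ⇒ C
  [15] b0 r11: had r11 ⇒ H

STATE = b0:11 b1:7 b2:12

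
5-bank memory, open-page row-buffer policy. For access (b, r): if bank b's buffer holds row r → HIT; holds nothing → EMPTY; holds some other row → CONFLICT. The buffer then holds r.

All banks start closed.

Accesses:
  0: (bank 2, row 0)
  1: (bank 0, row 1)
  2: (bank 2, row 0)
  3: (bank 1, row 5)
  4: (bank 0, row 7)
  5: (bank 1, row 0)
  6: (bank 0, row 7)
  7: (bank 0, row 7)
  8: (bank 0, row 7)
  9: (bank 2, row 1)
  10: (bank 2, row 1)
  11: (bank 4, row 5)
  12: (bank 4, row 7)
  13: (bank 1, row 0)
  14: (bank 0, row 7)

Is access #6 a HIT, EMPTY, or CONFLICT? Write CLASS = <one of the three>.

0: bank 2 row 0 — prev None → EMPTY
1: bank 0 row 1 — prev None → EMPTY
2: bank 2 row 0 — prev 0 → HIT
3: bank 1 row 5 — prev None → EMPTY
4: bank 0 row 7 — prev 1 → CONFLICT
5: bank 1 row 0 — prev 5 → CONFLICT
6: bank 0 row 7 — prev 7 → HIT
7: bank 0 row 7 — prev 7 → HIT
8: bank 0 row 7 — prev 7 → HIT
9: bank 2 row 1 — prev 0 → CONFLICT
10: bank 2 row 1 — prev 1 → HIT
11: bank 4 row 5 — prev None → EMPTY
12: bank 4 row 7 — prev 5 → CONFLICT
13: bank 1 row 0 — prev 0 → HIT
14: bank 0 row 7 — prev 7 → HIT

CLASS = HIT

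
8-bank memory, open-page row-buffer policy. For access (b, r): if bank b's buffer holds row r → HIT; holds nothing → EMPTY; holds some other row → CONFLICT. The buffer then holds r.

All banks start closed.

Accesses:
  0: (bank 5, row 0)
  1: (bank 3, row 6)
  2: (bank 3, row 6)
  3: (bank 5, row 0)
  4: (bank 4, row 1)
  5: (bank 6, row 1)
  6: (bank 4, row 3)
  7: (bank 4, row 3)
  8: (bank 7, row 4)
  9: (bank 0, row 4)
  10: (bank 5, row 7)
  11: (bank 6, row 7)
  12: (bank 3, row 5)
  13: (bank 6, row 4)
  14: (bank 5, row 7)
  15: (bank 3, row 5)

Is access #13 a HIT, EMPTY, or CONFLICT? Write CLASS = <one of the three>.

step 0: bank5 None->0 [EMPTY]
step 1: bank3 None->6 [EMPTY]
step 2: bank3 6->6 [HIT]
step 3: bank5 0->0 [HIT]
step 4: bank4 None->1 [EMPTY]
step 5: bank6 None->1 [EMPTY]
step 6: bank4 1->3 [CONFLICT]
step 7: bank4 3->3 [HIT]
step 8: bank7 None->4 [EMPTY]
step 9: bank0 None->4 [EMPTY]
step 10: bank5 0->7 [CONFLICT]
step 11: bank6 1->7 [CONFLICT]
step 12: bank3 6->5 [CONFLICT]
step 13: bank6 7->4 [CONFLICT]
step 14: bank5 7->7 [HIT]
step 15: bank3 5->5 [HIT]

CLASS = CONFLICT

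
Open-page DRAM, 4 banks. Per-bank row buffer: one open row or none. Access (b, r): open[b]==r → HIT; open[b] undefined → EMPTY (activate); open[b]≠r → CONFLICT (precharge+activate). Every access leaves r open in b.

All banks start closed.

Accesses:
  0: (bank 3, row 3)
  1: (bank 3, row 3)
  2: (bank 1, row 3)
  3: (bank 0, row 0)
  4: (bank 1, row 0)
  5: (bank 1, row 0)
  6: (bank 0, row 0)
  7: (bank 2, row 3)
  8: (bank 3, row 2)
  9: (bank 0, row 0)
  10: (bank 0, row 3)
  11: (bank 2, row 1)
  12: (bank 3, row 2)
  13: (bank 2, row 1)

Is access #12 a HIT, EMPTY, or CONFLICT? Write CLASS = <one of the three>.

CLASS = HIT

#0 (3,3) E
#1 (3,3) H  (was 3)
#2 (1,3) E
#3 (0,0) E
#4 (1,0) C  (was 3)
#5 (1,0) H  (was 0)
#6 (0,0) H  (was 0)
#7 (2,3) E
#8 (3,2) C  (was 3)
#9 (0,0) H  (was 0)
#10 (0,3) C  (was 0)
#11 (2,1) C  (was 3)
#12 (3,2) H  (was 2)
#13 (2,1) H  (was 1)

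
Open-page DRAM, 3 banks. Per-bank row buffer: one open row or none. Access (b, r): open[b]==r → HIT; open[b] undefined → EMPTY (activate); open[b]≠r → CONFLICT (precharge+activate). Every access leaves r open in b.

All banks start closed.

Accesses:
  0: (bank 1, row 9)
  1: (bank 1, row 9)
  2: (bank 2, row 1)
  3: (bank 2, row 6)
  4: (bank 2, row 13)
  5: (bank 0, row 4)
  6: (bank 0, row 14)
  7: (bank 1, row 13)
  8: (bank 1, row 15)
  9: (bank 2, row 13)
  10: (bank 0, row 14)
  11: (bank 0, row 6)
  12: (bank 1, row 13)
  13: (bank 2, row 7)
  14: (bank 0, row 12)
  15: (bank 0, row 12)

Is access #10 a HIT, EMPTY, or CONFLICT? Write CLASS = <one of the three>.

CLASS = HIT

0: bank 1 row 9 — prev None → EMPTY
1: bank 1 row 9 — prev 9 → HIT
2: bank 2 row 1 — prev None → EMPTY
3: bank 2 row 6 — prev 1 → CONFLICT
4: bank 2 row 13 — prev 6 → CONFLICT
5: bank 0 row 4 — prev None → EMPTY
6: bank 0 row 14 — prev 4 → CONFLICT
7: bank 1 row 13 — prev 9 → CONFLICT
8: bank 1 row 15 — prev 13 → CONFLICT
9: bank 2 row 13 — prev 13 → HIT
10: bank 0 row 14 — prev 14 → HIT
11: bank 0 row 6 — prev 14 → CONFLICT
12: bank 1 row 13 — prev 15 → CONFLICT
13: bank 2 row 7 — prev 13 → CONFLICT
14: bank 0 row 12 — prev 6 → CONFLICT
15: bank 0 row 12 — prev 12 → HIT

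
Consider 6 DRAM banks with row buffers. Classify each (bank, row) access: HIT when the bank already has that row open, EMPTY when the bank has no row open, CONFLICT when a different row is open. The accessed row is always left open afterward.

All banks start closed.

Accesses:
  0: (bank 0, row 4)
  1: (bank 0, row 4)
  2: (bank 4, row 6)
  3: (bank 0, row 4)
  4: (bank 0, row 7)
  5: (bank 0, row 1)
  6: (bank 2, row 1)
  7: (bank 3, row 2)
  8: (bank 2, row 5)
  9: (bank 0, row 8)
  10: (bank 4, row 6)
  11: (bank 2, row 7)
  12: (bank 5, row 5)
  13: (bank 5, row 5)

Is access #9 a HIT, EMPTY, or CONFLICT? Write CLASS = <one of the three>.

CLASS = CONFLICT

0: bank 0 row 4 — prev None → EMPTY
1: bank 0 row 4 — prev 4 → HIT
2: bank 4 row 6 — prev None → EMPTY
3: bank 0 row 4 — prev 4 → HIT
4: bank 0 row 7 — prev 4 → CONFLICT
5: bank 0 row 1 — prev 7 → CONFLICT
6: bank 2 row 1 — prev None → EMPTY
7: bank 3 row 2 — prev None → EMPTY
8: bank 2 row 5 — prev 1 → CONFLICT
9: bank 0 row 8 — prev 1 → CONFLICT
10: bank 4 row 6 — prev 6 → HIT
11: bank 2 row 7 — prev 5 → CONFLICT
12: bank 5 row 5 — prev None → EMPTY
13: bank 5 row 5 — prev 5 → HIT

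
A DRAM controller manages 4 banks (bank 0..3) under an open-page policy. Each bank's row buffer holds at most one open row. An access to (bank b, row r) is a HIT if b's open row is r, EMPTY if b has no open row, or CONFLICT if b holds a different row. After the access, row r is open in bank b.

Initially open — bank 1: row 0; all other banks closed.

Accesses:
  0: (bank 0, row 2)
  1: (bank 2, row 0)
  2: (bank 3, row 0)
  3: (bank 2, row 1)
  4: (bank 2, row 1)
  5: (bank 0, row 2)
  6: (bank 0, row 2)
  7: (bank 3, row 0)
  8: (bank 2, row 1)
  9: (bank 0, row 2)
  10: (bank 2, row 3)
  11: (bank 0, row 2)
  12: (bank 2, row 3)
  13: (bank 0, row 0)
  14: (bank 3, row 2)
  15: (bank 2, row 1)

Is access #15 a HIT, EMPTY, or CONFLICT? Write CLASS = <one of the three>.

#0 (0,2) E
#1 (2,0) E
#2 (3,0) E
#3 (2,1) C  (was 0)
#4 (2,1) H  (was 1)
#5 (0,2) H  (was 2)
#6 (0,2) H  (was 2)
#7 (3,0) H  (was 0)
#8 (2,1) H  (was 1)
#9 (0,2) H  (was 2)
#10 (2,3) C  (was 1)
#11 (0,2) H  (was 2)
#12 (2,3) H  (was 3)
#13 (0,0) C  (was 2)
#14 (3,2) C  (was 0)
#15 (2,1) C  (was 3)

CLASS = CONFLICT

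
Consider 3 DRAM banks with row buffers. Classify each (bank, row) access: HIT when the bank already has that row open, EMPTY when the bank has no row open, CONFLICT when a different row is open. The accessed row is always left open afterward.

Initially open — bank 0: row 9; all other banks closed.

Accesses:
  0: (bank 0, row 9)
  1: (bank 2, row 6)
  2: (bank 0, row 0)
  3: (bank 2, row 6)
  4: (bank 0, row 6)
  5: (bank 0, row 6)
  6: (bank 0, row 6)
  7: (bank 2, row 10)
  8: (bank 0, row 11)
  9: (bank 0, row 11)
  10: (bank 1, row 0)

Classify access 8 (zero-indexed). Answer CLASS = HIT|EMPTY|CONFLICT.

CLASS = CONFLICT

#0 (0,9) H  (was 9)
#1 (2,6) E
#2 (0,0) C  (was 9)
#3 (2,6) H  (was 6)
#4 (0,6) C  (was 0)
#5 (0,6) H  (was 6)
#6 (0,6) H  (was 6)
#7 (2,10) C  (was 6)
#8 (0,11) C  (was 6)
#9 (0,11) H  (was 11)
#10 (1,0) E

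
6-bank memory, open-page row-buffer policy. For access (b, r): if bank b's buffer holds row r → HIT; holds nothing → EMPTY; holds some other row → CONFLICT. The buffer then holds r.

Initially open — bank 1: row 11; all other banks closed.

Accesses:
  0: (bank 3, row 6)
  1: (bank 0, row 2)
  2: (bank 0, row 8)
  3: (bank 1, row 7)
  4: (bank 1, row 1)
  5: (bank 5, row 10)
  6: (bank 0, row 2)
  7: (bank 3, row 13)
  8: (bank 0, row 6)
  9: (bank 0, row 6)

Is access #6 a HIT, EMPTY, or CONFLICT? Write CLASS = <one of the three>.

CLASS = CONFLICT

  [0] b3 r6: no row ⇒ E
  [1] b0 r2: no row ⇒ E
  [2] b0 r8: had r2 ⇒ C
  [3] b1 r7: had r11 ⇒ C
  [4] b1 r1: had r7 ⇒ C
  [5] b5 r10: no row ⇒ E
  [6] b0 r2: had r8 ⇒ C
  [7] b3 r13: had r6 ⇒ C
  [8] b0 r6: had r2 ⇒ C
  [9] b0 r6: had r6 ⇒ H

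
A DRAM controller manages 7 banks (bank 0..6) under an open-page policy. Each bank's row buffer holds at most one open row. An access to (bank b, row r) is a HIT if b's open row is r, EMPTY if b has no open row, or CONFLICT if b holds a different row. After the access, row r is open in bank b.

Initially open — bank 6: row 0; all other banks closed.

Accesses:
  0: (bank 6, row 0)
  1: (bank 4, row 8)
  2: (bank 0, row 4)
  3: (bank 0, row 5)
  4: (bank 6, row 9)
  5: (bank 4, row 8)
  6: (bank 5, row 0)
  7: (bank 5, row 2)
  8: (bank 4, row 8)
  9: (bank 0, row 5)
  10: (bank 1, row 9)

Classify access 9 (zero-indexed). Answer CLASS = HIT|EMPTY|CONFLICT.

#0 (6,0) H  (was 0)
#1 (4,8) E
#2 (0,4) E
#3 (0,5) C  (was 4)
#4 (6,9) C  (was 0)
#5 (4,8) H  (was 8)
#6 (5,0) E
#7 (5,2) C  (was 0)
#8 (4,8) H  (was 8)
#9 (0,5) H  (was 5)
#10 (1,9) E

CLASS = HIT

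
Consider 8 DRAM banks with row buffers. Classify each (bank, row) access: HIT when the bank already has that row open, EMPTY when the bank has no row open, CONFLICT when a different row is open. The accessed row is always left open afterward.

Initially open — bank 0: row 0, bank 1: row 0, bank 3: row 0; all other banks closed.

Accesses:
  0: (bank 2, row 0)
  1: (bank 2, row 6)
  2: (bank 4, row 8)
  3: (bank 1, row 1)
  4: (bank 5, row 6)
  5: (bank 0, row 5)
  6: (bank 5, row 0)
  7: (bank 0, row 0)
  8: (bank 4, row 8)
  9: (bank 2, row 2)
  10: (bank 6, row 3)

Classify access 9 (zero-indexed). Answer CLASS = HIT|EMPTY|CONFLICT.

step 0: bank2 None->0 [EMPTY]
step 1: bank2 0->6 [CONFLICT]
step 2: bank4 None->8 [EMPTY]
step 3: bank1 0->1 [CONFLICT]
step 4: bank5 None->6 [EMPTY]
step 5: bank0 0->5 [CONFLICT]
step 6: bank5 6->0 [CONFLICT]
step 7: bank0 5->0 [CONFLICT]
step 8: bank4 8->8 [HIT]
step 9: bank2 6->2 [CONFLICT]
step 10: bank6 None->3 [EMPTY]

CLASS = CONFLICT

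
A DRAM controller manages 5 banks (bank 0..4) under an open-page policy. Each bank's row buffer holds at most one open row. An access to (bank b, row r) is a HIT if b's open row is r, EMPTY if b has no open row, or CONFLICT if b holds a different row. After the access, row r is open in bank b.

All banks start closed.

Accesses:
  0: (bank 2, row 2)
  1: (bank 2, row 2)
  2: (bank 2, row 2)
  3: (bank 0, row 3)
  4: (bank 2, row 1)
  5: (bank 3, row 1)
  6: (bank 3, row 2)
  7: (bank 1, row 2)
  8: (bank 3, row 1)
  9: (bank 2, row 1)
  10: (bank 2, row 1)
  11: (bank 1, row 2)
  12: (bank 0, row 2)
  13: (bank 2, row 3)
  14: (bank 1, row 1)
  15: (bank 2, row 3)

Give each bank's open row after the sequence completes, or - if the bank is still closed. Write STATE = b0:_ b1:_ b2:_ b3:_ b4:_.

STATE = b0:2 b1:1 b2:3 b3:1 b4:-

0: bank 2 row 2 — prev None → EMPTY
1: bank 2 row 2 — prev 2 → HIT
2: bank 2 row 2 — prev 2 → HIT
3: bank 0 row 3 — prev None → EMPTY
4: bank 2 row 1 — prev 2 → CONFLICT
5: bank 3 row 1 — prev None → EMPTY
6: bank 3 row 2 — prev 1 → CONFLICT
7: bank 1 row 2 — prev None → EMPTY
8: bank 3 row 1 — prev 2 → CONFLICT
9: bank 2 row 1 — prev 1 → HIT
10: bank 2 row 1 — prev 1 → HIT
11: bank 1 row 2 — prev 2 → HIT
12: bank 0 row 2 — prev 3 → CONFLICT
13: bank 2 row 3 — prev 1 → CONFLICT
14: bank 1 row 1 — prev 2 → CONFLICT
15: bank 2 row 3 — prev 3 → HIT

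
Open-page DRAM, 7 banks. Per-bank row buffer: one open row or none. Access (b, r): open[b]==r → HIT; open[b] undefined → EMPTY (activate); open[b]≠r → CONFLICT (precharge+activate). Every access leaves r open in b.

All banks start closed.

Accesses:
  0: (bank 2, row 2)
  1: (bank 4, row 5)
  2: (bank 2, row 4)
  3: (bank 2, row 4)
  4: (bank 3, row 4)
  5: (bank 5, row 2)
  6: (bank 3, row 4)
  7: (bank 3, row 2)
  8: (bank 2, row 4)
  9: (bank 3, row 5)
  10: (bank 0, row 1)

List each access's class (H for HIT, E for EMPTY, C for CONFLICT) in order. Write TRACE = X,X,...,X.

step 0: bank2 None->2 [EMPTY]
step 1: bank4 None->5 [EMPTY]
step 2: bank2 2->4 [CONFLICT]
step 3: bank2 4->4 [HIT]
step 4: bank3 None->4 [EMPTY]
step 5: bank5 None->2 [EMPTY]
step 6: bank3 4->4 [HIT]
step 7: bank3 4->2 [CONFLICT]
step 8: bank2 4->4 [HIT]
step 9: bank3 2->5 [CONFLICT]
step 10: bank0 None->1 [EMPTY]

TRACE = E,E,C,H,E,E,H,C,H,C,E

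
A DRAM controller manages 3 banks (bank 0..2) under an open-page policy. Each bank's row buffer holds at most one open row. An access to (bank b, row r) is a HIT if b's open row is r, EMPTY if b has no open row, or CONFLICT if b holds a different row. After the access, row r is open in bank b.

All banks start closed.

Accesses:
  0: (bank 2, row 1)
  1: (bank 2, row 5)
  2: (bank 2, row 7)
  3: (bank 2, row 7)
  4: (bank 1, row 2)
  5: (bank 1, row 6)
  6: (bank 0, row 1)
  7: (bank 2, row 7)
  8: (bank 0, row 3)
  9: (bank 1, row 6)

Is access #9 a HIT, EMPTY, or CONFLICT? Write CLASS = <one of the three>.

  [0] b2 r1: no row ⇒ E
  [1] b2 r5: had r1 ⇒ C
  [2] b2 r7: had r5 ⇒ C
  [3] b2 r7: had r7 ⇒ H
  [4] b1 r2: no row ⇒ E
  [5] b1 r6: had r2 ⇒ C
  [6] b0 r1: no row ⇒ E
  [7] b2 r7: had r7 ⇒ H
  [8] b0 r3: had r1 ⇒ C
  [9] b1 r6: had r6 ⇒ H

CLASS = HIT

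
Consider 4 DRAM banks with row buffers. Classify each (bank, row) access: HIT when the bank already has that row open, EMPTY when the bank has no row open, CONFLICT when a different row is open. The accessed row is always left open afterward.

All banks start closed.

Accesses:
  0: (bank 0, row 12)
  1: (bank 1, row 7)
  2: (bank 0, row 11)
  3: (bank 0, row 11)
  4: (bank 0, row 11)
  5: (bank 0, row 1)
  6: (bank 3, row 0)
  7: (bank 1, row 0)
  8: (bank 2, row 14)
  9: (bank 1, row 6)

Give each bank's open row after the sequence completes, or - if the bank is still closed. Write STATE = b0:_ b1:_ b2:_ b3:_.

#0 (0,12) E
#1 (1,7) E
#2 (0,11) C  (was 12)
#3 (0,11) H  (was 11)
#4 (0,11) H  (was 11)
#5 (0,1) C  (was 11)
#6 (3,0) E
#7 (1,0) C  (was 7)
#8 (2,14) E
#9 (1,6) C  (was 0)

STATE = b0:1 b1:6 b2:14 b3:0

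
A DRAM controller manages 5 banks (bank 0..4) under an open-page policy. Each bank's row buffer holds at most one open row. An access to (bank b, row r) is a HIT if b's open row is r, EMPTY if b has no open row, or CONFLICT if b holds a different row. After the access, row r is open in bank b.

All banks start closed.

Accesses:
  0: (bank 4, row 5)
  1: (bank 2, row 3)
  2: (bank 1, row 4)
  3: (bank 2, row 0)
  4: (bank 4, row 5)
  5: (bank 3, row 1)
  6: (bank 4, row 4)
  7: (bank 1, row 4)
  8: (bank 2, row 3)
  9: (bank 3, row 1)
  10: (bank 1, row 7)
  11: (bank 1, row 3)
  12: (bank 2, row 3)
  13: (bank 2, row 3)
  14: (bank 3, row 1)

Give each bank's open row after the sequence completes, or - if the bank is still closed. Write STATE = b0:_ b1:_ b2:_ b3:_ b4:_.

STATE = b0:- b1:3 b2:3 b3:1 b4:4

  [0] b4 r5: no row ⇒ E
  [1] b2 r3: no row ⇒ E
  [2] b1 r4: no row ⇒ E
  [3] b2 r0: had r3 ⇒ C
  [4] b4 r5: had r5 ⇒ H
  [5] b3 r1: no row ⇒ E
  [6] b4 r4: had r5 ⇒ C
  [7] b1 r4: had r4 ⇒ H
  [8] b2 r3: had r0 ⇒ C
  [9] b3 r1: had r1 ⇒ H
  [10] b1 r7: had r4 ⇒ C
  [11] b1 r3: had r7 ⇒ C
  [12] b2 r3: had r3 ⇒ H
  [13] b2 r3: had r3 ⇒ H
  [14] b3 r1: had r1 ⇒ H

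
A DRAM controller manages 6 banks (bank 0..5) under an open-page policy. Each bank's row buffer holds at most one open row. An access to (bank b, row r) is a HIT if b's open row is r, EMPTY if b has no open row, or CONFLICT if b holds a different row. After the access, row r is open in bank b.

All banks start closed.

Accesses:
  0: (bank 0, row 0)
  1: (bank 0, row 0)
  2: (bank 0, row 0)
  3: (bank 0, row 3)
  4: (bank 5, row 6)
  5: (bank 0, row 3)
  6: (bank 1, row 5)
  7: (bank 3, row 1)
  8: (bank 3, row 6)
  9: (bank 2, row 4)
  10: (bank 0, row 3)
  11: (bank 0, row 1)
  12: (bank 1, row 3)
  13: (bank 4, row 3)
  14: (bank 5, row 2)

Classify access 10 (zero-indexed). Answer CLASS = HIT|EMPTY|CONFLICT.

CLASS = HIT

  [0] b0 r0: no row ⇒ E
  [1] b0 r0: had r0 ⇒ H
  [2] b0 r0: had r0 ⇒ H
  [3] b0 r3: had r0 ⇒ C
  [4] b5 r6: no row ⇒ E
  [5] b0 r3: had r3 ⇒ H
  [6] b1 r5: no row ⇒ E
  [7] b3 r1: no row ⇒ E
  [8] b3 r6: had r1 ⇒ C
  [9] b2 r4: no row ⇒ E
  [10] b0 r3: had r3 ⇒ H
  [11] b0 r1: had r3 ⇒ C
  [12] b1 r3: had r5 ⇒ C
  [13] b4 r3: no row ⇒ E
  [14] b5 r2: had r6 ⇒ C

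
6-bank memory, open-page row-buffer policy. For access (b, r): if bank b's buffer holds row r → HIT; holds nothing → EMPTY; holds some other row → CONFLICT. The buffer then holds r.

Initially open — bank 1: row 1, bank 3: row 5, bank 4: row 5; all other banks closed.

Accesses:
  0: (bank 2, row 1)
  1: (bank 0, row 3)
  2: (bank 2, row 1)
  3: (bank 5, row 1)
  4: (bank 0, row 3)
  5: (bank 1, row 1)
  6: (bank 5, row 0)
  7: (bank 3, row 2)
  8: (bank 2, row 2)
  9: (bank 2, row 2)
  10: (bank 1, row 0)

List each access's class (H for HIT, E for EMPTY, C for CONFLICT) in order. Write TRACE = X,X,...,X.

TRACE = E,E,H,E,H,H,C,C,C,H,C

step 0: bank2 None->1 [EMPTY]
step 1: bank0 None->3 [EMPTY]
step 2: bank2 1->1 [HIT]
step 3: bank5 None->1 [EMPTY]
step 4: bank0 3->3 [HIT]
step 5: bank1 1->1 [HIT]
step 6: bank5 1->0 [CONFLICT]
step 7: bank3 5->2 [CONFLICT]
step 8: bank2 1->2 [CONFLICT]
step 9: bank2 2->2 [HIT]
step 10: bank1 1->0 [CONFLICT]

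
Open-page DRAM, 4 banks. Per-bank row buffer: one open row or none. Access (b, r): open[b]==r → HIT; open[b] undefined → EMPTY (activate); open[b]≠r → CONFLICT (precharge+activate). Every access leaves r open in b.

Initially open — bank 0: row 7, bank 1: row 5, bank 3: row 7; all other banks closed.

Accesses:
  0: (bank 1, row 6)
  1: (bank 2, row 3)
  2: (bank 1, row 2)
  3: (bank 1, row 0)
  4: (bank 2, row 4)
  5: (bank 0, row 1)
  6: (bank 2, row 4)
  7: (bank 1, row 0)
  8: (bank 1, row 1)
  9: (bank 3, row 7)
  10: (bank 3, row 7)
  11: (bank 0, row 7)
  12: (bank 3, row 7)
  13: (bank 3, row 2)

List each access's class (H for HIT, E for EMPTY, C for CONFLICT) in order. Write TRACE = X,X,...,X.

TRACE = C,E,C,C,C,C,H,H,C,H,H,C,H,C

#0 (1,6) C  (was 5)
#1 (2,3) E
#2 (1,2) C  (was 6)
#3 (1,0) C  (was 2)
#4 (2,4) C  (was 3)
#5 (0,1) C  (was 7)
#6 (2,4) H  (was 4)
#7 (1,0) H  (was 0)
#8 (1,1) C  (was 0)
#9 (3,7) H  (was 7)
#10 (3,7) H  (was 7)
#11 (0,7) C  (was 1)
#12 (3,7) H  (was 7)
#13 (3,2) C  (was 7)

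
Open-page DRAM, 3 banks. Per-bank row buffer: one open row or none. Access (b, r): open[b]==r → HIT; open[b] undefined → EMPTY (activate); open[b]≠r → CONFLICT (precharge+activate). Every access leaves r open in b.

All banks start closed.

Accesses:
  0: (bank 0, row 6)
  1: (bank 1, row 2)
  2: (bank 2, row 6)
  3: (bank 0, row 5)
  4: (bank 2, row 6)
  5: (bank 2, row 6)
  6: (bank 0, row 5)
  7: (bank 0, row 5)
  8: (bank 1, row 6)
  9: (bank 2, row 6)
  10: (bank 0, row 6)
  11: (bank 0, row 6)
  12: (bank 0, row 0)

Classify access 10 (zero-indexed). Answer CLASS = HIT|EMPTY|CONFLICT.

#0 (0,6) E
#1 (1,2) E
#2 (2,6) E
#3 (0,5) C  (was 6)
#4 (2,6) H  (was 6)
#5 (2,6) H  (was 6)
#6 (0,5) H  (was 5)
#7 (0,5) H  (was 5)
#8 (1,6) C  (was 2)
#9 (2,6) H  (was 6)
#10 (0,6) C  (was 5)
#11 (0,6) H  (was 6)
#12 (0,0) C  (was 6)

CLASS = CONFLICT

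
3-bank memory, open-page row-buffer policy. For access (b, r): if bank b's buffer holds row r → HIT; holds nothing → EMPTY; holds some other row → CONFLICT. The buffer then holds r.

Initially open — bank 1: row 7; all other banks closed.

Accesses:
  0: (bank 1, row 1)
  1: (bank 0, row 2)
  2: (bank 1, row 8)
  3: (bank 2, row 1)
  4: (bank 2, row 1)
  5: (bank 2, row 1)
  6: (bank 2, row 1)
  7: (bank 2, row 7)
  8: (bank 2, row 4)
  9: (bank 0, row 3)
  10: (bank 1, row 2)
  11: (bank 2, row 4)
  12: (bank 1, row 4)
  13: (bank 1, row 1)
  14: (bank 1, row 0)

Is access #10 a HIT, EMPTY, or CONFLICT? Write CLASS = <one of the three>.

step 0: bank1 7->1 [CONFLICT]
step 1: bank0 None->2 [EMPTY]
step 2: bank1 1->8 [CONFLICT]
step 3: bank2 None->1 [EMPTY]
step 4: bank2 1->1 [HIT]
step 5: bank2 1->1 [HIT]
step 6: bank2 1->1 [HIT]
step 7: bank2 1->7 [CONFLICT]
step 8: bank2 7->4 [CONFLICT]
step 9: bank0 2->3 [CONFLICT]
step 10: bank1 8->2 [CONFLICT]
step 11: bank2 4->4 [HIT]
step 12: bank1 2->4 [CONFLICT]
step 13: bank1 4->1 [CONFLICT]
step 14: bank1 1->0 [CONFLICT]

CLASS = CONFLICT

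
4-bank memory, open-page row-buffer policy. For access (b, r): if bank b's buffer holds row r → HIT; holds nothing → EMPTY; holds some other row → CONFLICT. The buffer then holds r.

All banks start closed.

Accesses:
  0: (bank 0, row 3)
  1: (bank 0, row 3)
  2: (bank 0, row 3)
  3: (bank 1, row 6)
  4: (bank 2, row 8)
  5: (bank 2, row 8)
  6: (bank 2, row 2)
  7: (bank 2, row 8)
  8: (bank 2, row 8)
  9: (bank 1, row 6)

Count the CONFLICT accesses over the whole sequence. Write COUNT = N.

COUNT = 2

  [0] b0 r3: no row ⇒ E
  [1] b0 r3: had r3 ⇒ H
  [2] b0 r3: had r3 ⇒ H
  [3] b1 r6: no row ⇒ E
  [4] b2 r8: no row ⇒ E
  [5] b2 r8: had r8 ⇒ H
  [6] b2 r2: had r8 ⇒ C
  [7] b2 r8: had r2 ⇒ C
  [8] b2 r8: had r8 ⇒ H
  [9] b1 r6: had r6 ⇒ H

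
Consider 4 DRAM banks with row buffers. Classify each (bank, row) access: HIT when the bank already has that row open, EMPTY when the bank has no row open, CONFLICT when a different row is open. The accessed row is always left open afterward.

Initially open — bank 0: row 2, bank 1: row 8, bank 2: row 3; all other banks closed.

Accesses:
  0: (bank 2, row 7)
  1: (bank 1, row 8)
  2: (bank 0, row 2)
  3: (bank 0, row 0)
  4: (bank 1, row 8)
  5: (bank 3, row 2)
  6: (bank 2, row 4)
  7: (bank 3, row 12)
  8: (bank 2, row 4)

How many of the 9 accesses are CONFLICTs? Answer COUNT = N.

COUNT = 4

step 0: bank2 3->7 [CONFLICT]
step 1: bank1 8->8 [HIT]
step 2: bank0 2->2 [HIT]
step 3: bank0 2->0 [CONFLICT]
step 4: bank1 8->8 [HIT]
step 5: bank3 None->2 [EMPTY]
step 6: bank2 7->4 [CONFLICT]
step 7: bank3 2->12 [CONFLICT]
step 8: bank2 4->4 [HIT]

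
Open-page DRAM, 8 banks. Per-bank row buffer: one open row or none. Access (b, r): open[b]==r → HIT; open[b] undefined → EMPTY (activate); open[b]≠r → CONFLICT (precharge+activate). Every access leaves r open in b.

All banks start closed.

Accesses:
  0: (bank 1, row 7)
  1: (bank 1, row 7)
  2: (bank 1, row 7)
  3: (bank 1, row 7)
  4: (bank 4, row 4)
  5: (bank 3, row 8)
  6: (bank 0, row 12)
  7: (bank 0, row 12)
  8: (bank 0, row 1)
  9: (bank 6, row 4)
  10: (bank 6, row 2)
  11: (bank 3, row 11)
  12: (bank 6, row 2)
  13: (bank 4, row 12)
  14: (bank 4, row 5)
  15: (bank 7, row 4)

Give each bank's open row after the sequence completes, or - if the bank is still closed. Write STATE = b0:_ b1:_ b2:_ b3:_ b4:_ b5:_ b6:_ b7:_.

#0 (1,7) E
#1 (1,7) H  (was 7)
#2 (1,7) H  (was 7)
#3 (1,7) H  (was 7)
#4 (4,4) E
#5 (3,8) E
#6 (0,12) E
#7 (0,12) H  (was 12)
#8 (0,1) C  (was 12)
#9 (6,4) E
#10 (6,2) C  (was 4)
#11 (3,11) C  (was 8)
#12 (6,2) H  (was 2)
#13 (4,12) C  (was 4)
#14 (4,5) C  (was 12)
#15 (7,4) E

STATE = b0:1 b1:7 b2:- b3:11 b4:5 b5:- b6:2 b7:4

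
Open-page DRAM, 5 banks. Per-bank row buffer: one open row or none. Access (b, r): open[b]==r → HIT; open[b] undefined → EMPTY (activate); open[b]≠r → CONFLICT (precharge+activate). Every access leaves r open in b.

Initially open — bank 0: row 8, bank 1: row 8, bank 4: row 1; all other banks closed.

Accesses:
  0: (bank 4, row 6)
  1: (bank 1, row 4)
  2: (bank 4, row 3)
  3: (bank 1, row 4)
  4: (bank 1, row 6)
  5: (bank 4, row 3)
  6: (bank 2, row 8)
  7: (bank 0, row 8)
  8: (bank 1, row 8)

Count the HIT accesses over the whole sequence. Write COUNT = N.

#0 (4,6) C  (was 1)
#1 (1,4) C  (was 8)
#2 (4,3) C  (was 6)
#3 (1,4) H  (was 4)
#4 (1,6) C  (was 4)
#5 (4,3) H  (was 3)
#6 (2,8) E
#7 (0,8) H  (was 8)
#8 (1,8) C  (was 6)

COUNT = 3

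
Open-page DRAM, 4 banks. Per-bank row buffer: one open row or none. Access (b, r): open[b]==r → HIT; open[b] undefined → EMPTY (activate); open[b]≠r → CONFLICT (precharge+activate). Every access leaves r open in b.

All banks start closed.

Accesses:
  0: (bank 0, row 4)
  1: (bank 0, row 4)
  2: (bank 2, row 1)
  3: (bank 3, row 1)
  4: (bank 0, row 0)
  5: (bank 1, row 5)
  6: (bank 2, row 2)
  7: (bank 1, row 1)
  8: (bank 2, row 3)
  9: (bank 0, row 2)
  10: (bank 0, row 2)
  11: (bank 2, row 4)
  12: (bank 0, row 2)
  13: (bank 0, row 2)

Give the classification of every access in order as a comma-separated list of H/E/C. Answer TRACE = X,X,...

#0 (0,4) E
#1 (0,4) H  (was 4)
#2 (2,1) E
#3 (3,1) E
#4 (0,0) C  (was 4)
#5 (1,5) E
#6 (2,2) C  (was 1)
#7 (1,1) C  (was 5)
#8 (2,3) C  (was 2)
#9 (0,2) C  (was 0)
#10 (0,2) H  (was 2)
#11 (2,4) C  (was 3)
#12 (0,2) H  (was 2)
#13 (0,2) H  (was 2)

TRACE = E,H,E,E,C,E,C,C,C,C,H,C,H,H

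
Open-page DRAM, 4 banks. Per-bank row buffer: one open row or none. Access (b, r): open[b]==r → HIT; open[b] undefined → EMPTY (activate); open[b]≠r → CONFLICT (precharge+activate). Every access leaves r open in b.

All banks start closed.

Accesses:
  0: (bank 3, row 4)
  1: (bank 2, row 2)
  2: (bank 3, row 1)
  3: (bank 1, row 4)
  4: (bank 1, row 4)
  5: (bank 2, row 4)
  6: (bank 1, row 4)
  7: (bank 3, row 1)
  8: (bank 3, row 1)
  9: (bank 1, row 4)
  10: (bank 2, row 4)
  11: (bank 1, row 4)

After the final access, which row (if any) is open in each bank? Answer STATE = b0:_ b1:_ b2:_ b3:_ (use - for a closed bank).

STATE = b0:- b1:4 b2:4 b3:1

0: bank 3 row 4 — prev None → EMPTY
1: bank 2 row 2 — prev None → EMPTY
2: bank 3 row 1 — prev 4 → CONFLICT
3: bank 1 row 4 — prev None → EMPTY
4: bank 1 row 4 — prev 4 → HIT
5: bank 2 row 4 — prev 2 → CONFLICT
6: bank 1 row 4 — prev 4 → HIT
7: bank 3 row 1 — prev 1 → HIT
8: bank 3 row 1 — prev 1 → HIT
9: bank 1 row 4 — prev 4 → HIT
10: bank 2 row 4 — prev 4 → HIT
11: bank 1 row 4 — prev 4 → HIT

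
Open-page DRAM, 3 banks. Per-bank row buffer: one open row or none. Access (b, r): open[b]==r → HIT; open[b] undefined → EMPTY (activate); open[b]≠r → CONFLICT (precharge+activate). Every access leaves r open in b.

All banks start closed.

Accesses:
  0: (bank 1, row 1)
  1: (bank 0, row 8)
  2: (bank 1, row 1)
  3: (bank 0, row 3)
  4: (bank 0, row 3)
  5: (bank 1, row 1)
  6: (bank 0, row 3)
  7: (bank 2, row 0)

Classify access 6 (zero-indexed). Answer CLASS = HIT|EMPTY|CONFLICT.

CLASS = HIT

  [0] b1 r1: no row ⇒ E
  [1] b0 r8: no row ⇒ E
  [2] b1 r1: had r1 ⇒ H
  [3] b0 r3: had r8 ⇒ C
  [4] b0 r3: had r3 ⇒ H
  [5] b1 r1: had r1 ⇒ H
  [6] b0 r3: had r3 ⇒ H
  [7] b2 r0: no row ⇒ E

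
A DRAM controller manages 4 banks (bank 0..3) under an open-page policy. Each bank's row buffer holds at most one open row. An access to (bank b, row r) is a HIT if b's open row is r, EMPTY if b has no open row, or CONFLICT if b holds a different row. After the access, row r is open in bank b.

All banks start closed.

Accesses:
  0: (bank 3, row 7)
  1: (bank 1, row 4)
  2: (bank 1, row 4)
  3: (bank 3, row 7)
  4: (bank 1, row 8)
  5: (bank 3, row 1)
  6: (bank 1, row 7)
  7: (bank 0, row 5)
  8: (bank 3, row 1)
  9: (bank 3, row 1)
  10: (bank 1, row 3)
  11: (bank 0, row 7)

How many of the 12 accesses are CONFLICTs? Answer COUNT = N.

COUNT = 5

0: bank 3 row 7 — prev None → EMPTY
1: bank 1 row 4 — prev None → EMPTY
2: bank 1 row 4 — prev 4 → HIT
3: bank 3 row 7 — prev 7 → HIT
4: bank 1 row 8 — prev 4 → CONFLICT
5: bank 3 row 1 — prev 7 → CONFLICT
6: bank 1 row 7 — prev 8 → CONFLICT
7: bank 0 row 5 — prev None → EMPTY
8: bank 3 row 1 — prev 1 → HIT
9: bank 3 row 1 — prev 1 → HIT
10: bank 1 row 3 — prev 7 → CONFLICT
11: bank 0 row 7 — prev 5 → CONFLICT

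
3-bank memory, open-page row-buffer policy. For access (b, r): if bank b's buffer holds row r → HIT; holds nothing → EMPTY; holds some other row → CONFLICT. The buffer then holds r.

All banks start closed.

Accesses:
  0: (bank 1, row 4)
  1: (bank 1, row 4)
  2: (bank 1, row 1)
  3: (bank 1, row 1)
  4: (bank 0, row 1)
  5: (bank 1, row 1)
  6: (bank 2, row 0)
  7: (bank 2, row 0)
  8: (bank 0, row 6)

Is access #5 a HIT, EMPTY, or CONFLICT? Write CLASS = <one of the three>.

CLASS = HIT

step 0: bank1 None->4 [EMPTY]
step 1: bank1 4->4 [HIT]
step 2: bank1 4->1 [CONFLICT]
step 3: bank1 1->1 [HIT]
step 4: bank0 None->1 [EMPTY]
step 5: bank1 1->1 [HIT]
step 6: bank2 None->0 [EMPTY]
step 7: bank2 0->0 [HIT]
step 8: bank0 1->6 [CONFLICT]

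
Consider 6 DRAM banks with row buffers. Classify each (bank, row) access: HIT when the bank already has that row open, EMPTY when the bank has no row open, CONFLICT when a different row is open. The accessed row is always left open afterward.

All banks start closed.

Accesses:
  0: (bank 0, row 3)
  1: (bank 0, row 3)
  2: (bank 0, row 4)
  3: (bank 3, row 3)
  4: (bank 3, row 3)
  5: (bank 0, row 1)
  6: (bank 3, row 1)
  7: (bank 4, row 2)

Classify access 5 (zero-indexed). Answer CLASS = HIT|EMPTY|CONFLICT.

  [0] b0 r3: no row ⇒ E
  [1] b0 r3: had r3 ⇒ H
  [2] b0 r4: had r3 ⇒ C
  [3] b3 r3: no row ⇒ E
  [4] b3 r3: had r3 ⇒ H
  [5] b0 r1: had r4 ⇒ C
  [6] b3 r1: had r3 ⇒ C
  [7] b4 r2: no row ⇒ E

CLASS = CONFLICT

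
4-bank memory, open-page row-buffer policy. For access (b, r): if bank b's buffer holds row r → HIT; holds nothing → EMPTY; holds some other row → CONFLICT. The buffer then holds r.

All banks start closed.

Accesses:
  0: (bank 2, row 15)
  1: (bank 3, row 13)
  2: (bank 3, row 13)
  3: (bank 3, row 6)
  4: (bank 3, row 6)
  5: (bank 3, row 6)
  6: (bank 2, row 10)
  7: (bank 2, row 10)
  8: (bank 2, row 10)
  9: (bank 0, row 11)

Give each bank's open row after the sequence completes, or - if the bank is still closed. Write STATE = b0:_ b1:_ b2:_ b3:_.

STATE = b0:11 b1:- b2:10 b3:6

  [0] b2 r15: no row ⇒ E
  [1] b3 r13: no row ⇒ E
  [2] b3 r13: had r13 ⇒ H
  [3] b3 r6: had r13 ⇒ C
  [4] b3 r6: had r6 ⇒ H
  [5] b3 r6: had r6 ⇒ H
  [6] b2 r10: had r15 ⇒ C
  [7] b2 r10: had r10 ⇒ H
  [8] b2 r10: had r10 ⇒ H
  [9] b0 r11: no row ⇒ E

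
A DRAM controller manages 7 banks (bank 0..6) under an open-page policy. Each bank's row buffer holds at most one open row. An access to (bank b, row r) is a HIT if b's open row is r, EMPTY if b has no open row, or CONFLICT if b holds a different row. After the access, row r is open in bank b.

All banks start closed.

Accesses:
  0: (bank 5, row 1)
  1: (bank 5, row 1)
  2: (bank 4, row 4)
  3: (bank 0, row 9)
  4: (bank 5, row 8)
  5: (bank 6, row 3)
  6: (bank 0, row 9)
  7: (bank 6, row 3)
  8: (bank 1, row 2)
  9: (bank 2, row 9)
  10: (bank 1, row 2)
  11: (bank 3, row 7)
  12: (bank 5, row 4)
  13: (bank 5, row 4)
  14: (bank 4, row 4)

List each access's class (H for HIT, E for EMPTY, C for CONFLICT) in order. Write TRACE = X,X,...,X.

TRACE = E,H,E,E,C,E,H,H,E,E,H,E,C,H,H

0: bank 5 row 1 — prev None → EMPTY
1: bank 5 row 1 — prev 1 → HIT
2: bank 4 row 4 — prev None → EMPTY
3: bank 0 row 9 — prev None → EMPTY
4: bank 5 row 8 — prev 1 → CONFLICT
5: bank 6 row 3 — prev None → EMPTY
6: bank 0 row 9 — prev 9 → HIT
7: bank 6 row 3 — prev 3 → HIT
8: bank 1 row 2 — prev None → EMPTY
9: bank 2 row 9 — prev None → EMPTY
10: bank 1 row 2 — prev 2 → HIT
11: bank 3 row 7 — prev None → EMPTY
12: bank 5 row 4 — prev 8 → CONFLICT
13: bank 5 row 4 — prev 4 → HIT
14: bank 4 row 4 — prev 4 → HIT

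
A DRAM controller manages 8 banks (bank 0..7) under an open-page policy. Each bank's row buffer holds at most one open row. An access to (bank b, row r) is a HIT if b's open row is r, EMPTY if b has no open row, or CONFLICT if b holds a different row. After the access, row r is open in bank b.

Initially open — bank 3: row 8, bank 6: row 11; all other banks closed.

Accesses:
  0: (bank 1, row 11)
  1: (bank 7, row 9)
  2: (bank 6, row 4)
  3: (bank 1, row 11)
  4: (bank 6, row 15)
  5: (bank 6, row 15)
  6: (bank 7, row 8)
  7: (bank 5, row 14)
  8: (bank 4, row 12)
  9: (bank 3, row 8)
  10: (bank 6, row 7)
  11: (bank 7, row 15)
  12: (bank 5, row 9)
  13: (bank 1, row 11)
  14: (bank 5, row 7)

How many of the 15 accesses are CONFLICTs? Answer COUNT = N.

  [0] b1 r11: no row ⇒ E
  [1] b7 r9: no row ⇒ E
  [2] b6 r4: had r11 ⇒ C
  [3] b1 r11: had r11 ⇒ H
  [4] b6 r15: had r4 ⇒ C
  [5] b6 r15: had r15 ⇒ H
  [6] b7 r8: had r9 ⇒ C
  [7] b5 r14: no row ⇒ E
  [8] b4 r12: no row ⇒ E
  [9] b3 r8: had r8 ⇒ H
  [10] b6 r7: had r15 ⇒ C
  [11] b7 r15: had r8 ⇒ C
  [12] b5 r9: had r14 ⇒ C
  [13] b1 r11: had r11 ⇒ H
  [14] b5 r7: had r9 ⇒ C

COUNT = 7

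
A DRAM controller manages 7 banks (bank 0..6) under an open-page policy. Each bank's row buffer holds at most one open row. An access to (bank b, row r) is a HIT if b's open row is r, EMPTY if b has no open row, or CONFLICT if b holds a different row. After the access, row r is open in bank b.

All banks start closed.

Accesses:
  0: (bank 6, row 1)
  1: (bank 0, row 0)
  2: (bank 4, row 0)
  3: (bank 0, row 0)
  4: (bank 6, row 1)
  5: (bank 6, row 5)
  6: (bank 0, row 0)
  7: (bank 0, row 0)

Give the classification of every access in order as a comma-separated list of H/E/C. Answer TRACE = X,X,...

TRACE = E,E,E,H,H,C,H,H

step 0: bank6 None->1 [EMPTY]
step 1: bank0 None->0 [EMPTY]
step 2: bank4 None->0 [EMPTY]
step 3: bank0 0->0 [HIT]
step 4: bank6 1->1 [HIT]
step 5: bank6 1->5 [CONFLICT]
step 6: bank0 0->0 [HIT]
step 7: bank0 0->0 [HIT]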